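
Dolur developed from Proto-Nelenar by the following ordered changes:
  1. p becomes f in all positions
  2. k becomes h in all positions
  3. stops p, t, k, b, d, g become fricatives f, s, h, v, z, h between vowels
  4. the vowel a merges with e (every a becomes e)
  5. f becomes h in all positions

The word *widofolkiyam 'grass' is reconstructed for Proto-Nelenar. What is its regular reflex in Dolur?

wizoholhiyem

Dolur: start from *widofolkiyam.
  rule 1: no change — widofolkiyam
  rule 2 (unconditioned shift): widofolkiyam → widofolhiyam
  rule 3 (intervocalic lenition): widofolhiyam → wizofolhiyam
  rule 4 (vowel merger): wizofolhiyam → wizofolhiyem
  rule 5 (unconditioned shift): wizofolhiyem → wizoholhiyem
  ⇒ Dolur wizoholhiyem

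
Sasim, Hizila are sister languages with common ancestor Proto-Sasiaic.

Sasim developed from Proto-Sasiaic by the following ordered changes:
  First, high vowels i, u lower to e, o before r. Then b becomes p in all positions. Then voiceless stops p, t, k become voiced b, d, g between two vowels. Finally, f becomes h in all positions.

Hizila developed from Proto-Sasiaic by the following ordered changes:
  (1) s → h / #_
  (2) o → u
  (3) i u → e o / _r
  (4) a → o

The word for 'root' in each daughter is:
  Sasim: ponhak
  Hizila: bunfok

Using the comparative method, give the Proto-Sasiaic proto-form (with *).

Position 4: Sasim has h, Hizila has f. Hizila preserves f here (none of its changes turn any other segment into f), so the proto-segment is *f.
Position 2: Sasim has o, Hizila has u. Taking the neighbouring segments as reconstructed: Sasim o can only go back to *o; Hizila u could go back to *o or *u — the one source consistent with every daughter is *o.
Position 5: Sasim has a, Hizila has o. Sasim preserves a here (none of its changes turn any other segment into a), so the proto-segment is *a.
Verify the candidate proto-form against each daughter:
Sasim: start from *bonfak.
  rule 1: no change — bonfak
  rule 2 (unconditioned shift): bonfak → ponfak
  rule 3: no change — ponfak
  rule 4 (unconditioned shift): ponfak → ponhak
  ⇒ Sasim ponhak
Hizila: *bonfak
  bonfak (rule 1 does not apply)
  bonfak → bunfak   [vowel merger]
  bunfak (rule 3 does not apply)
  bunfak → bunfok   [vowel merger]
  giving Hizila bunfok.
Only *bonfak yields all of Sasim ponhak, Hizila bunfok.

*bonfak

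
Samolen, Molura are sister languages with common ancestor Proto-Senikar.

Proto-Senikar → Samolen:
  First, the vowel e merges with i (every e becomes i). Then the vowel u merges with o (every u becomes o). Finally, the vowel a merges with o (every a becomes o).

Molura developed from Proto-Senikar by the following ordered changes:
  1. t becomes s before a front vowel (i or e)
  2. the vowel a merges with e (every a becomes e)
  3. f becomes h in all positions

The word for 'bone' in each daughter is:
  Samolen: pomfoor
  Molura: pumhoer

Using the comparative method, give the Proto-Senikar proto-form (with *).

*pumfoar

Position 2: Samolen has o, Molura has u. Molura preserves u here (none of its changes turn any other segment into u), so the proto-segment is *u.
Position 4: Samolen has f, Molura has h. Samolen preserves f here (none of its changes turn any other segment into f), so the proto-segment is *f.
Position 6: Samolen has o, Molura has e. Taking the neighbouring segments as reconstructed: Samolen o could go back to *a or *o or *u; Molura e could go back to *a or *e — the one source consistent with every daughter is *a.
This points to *pumfoar. Verify forward in each daughter:
Samolen: start from *pumfoar.
  rule 1: no change — pumfoar
  rule 2 (vowel merger): pumfoar → pomfoar
  rule 3 (vowel merger): pomfoar → pomfoor
  ⇒ Samolen pomfoor
Molura: *pumfoar
  pumfoar (rule 1 does not apply)
  pumfoar → pumfoer   [vowel merger]
  pumfoer → pumhoer   [unconditioned shift]
  giving Molura pumhoer.
*pumfoar is the unique common source.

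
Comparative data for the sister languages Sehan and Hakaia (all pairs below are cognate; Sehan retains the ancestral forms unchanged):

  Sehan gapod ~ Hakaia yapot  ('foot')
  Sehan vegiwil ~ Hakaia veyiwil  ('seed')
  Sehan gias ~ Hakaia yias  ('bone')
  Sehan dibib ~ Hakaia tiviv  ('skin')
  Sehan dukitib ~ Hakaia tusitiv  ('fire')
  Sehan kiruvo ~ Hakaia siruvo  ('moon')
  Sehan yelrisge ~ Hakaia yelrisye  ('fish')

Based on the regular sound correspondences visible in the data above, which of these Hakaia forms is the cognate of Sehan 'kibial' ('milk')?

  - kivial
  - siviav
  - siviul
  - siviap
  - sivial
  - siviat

kiruvo ~ siruvo — Sehan k corresponds to Hakaia s word-initially before a front vowel.
dibib ~ tiviv — Sehan b corresponds to Hakaia v between vowels (before a front vowel).
Applying these to Sehan 'kibial':
  kibial → sibial   (k→s word-initially before a front vowel)
  sibial → sivial   (b→v between vowels (before a front vowel))
So the Hakaia cognate is 'sivial'.

sivial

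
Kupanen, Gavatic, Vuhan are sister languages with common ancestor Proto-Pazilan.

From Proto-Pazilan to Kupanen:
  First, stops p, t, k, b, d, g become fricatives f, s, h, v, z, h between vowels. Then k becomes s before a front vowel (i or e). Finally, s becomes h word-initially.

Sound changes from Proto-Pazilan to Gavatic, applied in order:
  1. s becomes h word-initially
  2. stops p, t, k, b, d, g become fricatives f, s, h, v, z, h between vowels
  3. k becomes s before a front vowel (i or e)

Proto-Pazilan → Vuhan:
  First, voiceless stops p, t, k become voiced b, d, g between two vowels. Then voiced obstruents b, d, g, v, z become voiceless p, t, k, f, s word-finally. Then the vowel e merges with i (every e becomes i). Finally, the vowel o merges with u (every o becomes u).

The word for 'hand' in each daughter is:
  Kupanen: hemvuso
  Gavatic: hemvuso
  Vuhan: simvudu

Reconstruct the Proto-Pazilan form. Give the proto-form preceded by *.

Position 2: Kupanen has e, Gavatic has e, Vuhan has i. Kupanen preserves e here (none of its changes turn any other segment into e), so the proto-segment is *e.
Position 7: Kupanen has o, Gavatic has o, Vuhan has u. Kupanen preserves o here (none of its changes turn any other segment into o), so the proto-segment is *o.
Verify the candidate proto-form against each daughter:
Kupanen: start from *semvuto.
  rule 1 (intervocalic lenition): semvuto → semvuso
  rule 2: no change — semvuso
  rule 3 (debuccalisation): semvuso → hemvuso
  ⇒ Kupanen hemvuso
Gavatic: start from *semvuto.
  rule 1 (debuccalisation): semvuto → hemvuto
  rule 2 (intervocalic lenition): hemvuto → hemvuso
  rule 3: no change — hemvuso
  ⇒ Gavatic hemvuso
Vuhan: *semvuto > semvudo > simvudo > simvudu  (by intervocalic voicing, vowel merger, vowel merger)
*semvuto is the unique common source.

*semvuto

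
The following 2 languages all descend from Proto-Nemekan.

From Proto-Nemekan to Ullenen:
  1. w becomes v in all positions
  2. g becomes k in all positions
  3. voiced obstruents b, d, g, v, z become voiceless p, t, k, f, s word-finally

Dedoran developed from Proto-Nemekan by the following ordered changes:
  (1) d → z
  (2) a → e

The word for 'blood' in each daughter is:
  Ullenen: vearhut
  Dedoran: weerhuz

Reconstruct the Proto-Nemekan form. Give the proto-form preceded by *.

Position 1: Ullenen has v, Dedoran has w. Dedoran preserves w here (none of its changes turn any other segment into w), so the proto-segment is *w.
Position 3: Ullenen has a, Dedoran has e. Ullenen preserves a here (none of its changes turn any other segment into a), so the proto-segment is *a.
Continuing position by position gives *wearhud; check it forward:
Ullenen: *wearhud > vearhud > vearhut  (by unconditioned shift, final devoicing)
Dedoran: *wearhud > wearhuz > weerhuz  (by unconditioned shift, vowel merger)
*wearhud is the unique common source.

*wearhud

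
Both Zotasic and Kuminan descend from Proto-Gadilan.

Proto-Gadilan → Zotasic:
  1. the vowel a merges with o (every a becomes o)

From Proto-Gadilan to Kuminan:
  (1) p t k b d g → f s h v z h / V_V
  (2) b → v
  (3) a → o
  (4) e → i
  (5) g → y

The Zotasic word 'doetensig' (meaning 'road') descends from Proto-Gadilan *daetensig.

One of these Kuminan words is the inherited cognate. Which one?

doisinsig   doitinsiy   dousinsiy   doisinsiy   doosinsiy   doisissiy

Kuminan: start from *daetensig.
  rule 1 (intervocalic lenition): daetensig → daesensig
  rule 2: no change — daesensig
  rule 3 (vowel merger): daesensig → doesensig
  rule 4 (vowel merger): doesensig → doisinsig
  rule 5 (unconditioned shift): doisinsig → doisinsiy
  ⇒ Kuminan doisinsiy
Among the options, 'doisinsiy' alone shows every Kuminan change applied in order.

doisinsiy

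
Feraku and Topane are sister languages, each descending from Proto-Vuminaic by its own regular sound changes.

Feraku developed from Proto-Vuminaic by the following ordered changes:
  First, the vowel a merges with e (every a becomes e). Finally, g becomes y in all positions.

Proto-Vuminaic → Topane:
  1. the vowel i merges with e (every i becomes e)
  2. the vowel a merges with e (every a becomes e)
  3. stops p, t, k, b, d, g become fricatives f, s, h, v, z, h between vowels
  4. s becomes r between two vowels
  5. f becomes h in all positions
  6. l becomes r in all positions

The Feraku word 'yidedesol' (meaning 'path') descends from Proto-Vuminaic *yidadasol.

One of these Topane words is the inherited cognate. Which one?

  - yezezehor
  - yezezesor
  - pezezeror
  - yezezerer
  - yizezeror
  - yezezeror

yezezeror

Topane: *yidadasol > yedadasol > yededesol > yezezesol > yezezerol > yezezeror  (by vowel merger, vowel merger, intervocalic lenition, rhotacism, unconditioned shift)
The other candidates each miss or misapply at least one Topane change.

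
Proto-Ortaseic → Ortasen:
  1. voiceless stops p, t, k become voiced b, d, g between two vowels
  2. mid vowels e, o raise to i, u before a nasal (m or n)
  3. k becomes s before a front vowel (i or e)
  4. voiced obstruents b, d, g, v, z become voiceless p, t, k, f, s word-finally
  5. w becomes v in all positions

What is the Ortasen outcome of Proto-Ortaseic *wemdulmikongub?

Ortasen: start from *wemdulmikongub.
  rule 1 (intervocalic voicing): wemdulmikongub → wemdulmigongub
  rule 2 (pre-nasal raising): wemdulmigongub → wimdulmigungub
  rule 3: no change — wimdulmigungub
  rule 4 (final devoicing): wimdulmigungub → wimdulmigungup
  rule 5 (unconditioned shift): wimdulmigungup → vimdulmigungup
  ⇒ Ortasen vimdulmigungup

vimdulmigungup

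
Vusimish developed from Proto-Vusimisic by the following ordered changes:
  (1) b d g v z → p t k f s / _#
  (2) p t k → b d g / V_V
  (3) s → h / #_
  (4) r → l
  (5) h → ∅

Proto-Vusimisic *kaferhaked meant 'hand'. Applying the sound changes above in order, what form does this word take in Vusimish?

Vusimish: start from *kaferhaked.
  rule 1 (final devoicing): kaferhaked → kaferhaket
  rule 2 (intervocalic voicing): kaferhaket → kaferhaget
  rule 3: no change — kaferhaget
  rule 4 (unconditioned shift): kaferhaget → kafelhaget
  rule 5 (h-loss): kafelhaget → kafelaget
  ⇒ Vusimish kafelaget

kafelaget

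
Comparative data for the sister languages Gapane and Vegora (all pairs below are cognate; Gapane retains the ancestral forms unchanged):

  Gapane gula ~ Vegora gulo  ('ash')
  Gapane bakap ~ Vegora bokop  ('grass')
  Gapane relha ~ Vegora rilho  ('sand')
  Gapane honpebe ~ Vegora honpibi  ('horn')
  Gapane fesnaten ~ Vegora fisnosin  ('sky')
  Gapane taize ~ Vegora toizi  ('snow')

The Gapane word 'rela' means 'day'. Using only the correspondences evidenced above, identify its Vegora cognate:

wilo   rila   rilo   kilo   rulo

relha ~ rilho, fesnaten ~ fisnosin — Gapane e corresponds to Vegora i after a consonant, before a consonant other than r, m, n, p, b, f, v.
gula ~ gulo, relha ~ rilho — Gapane a corresponds to Vegora o word-finally.
Applying these to Gapane 'rela':
  rela → rila   (e→i after a consonant, before a consonant other than r, m, n, p, b, f, v)
  rila → rilo   (a→o word-finally)
So the Vegora cognate is 'rilo'.

rilo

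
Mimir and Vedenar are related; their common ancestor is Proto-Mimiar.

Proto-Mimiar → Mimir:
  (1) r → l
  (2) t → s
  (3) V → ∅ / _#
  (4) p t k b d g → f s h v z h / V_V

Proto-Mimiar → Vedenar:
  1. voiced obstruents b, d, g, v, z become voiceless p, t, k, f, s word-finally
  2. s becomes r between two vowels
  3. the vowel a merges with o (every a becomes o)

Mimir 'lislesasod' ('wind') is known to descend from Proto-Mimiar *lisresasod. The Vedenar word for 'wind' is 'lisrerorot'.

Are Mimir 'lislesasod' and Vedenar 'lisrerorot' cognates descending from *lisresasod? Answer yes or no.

yes

Derive the expected Vedenar reflex of *lisresasod:
Vedenar: start from *lisresasod.
  rule 1 (final devoicing): lisresasod → lisresasot
  rule 2 (rhotacism): lisresasot → lisrerarot
  rule 3 (vowel merger): lisrerarot → lisrerorot
  ⇒ Vedenar lisrerorot
Vedenar 'lisrerorot' matches the regular reflex exactly, so the pair is cognate.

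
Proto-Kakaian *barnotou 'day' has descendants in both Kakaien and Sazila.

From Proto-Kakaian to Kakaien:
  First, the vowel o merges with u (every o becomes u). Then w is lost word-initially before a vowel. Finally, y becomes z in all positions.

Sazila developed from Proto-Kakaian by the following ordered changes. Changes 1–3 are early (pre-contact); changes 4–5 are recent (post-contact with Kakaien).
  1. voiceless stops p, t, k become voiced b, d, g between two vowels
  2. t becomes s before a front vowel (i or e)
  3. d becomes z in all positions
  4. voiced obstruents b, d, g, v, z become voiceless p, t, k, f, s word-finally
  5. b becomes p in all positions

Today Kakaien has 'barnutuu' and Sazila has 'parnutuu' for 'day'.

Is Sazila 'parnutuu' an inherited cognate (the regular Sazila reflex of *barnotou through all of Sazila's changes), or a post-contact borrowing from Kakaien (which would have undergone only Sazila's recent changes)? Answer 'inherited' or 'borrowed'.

borrowed

If inherited, *barnotou would pass through all of Sazila's changes:
Sazila: start from *barnotou.
  rule 1 (intervocalic voicing): barnotou → barnodou
  rule 2: no change — barnodou
  rule 3 (unconditioned shift): barnodou → barnozou
  rule 4: no change — barnozou
  rule 5 (unconditioned shift): barnozou → parnozou
  ⇒ Sazila parnozou
If borrowed from Kakaien 'barnutuu' after the early changes, it would undergo only the recent ones:
  rule 4 (final devoicing): no change (barnutuu)
  rule 5 (unconditioned shift): barnutuu → parnutuu
  ⇒ as a loan: parnutuu
Sazila 'parnutuu' matches the loan outcome 'parnutuu', not the inherited 'parnozou' — it skipped the early Sazila changes, so it was borrowed from Kakaien.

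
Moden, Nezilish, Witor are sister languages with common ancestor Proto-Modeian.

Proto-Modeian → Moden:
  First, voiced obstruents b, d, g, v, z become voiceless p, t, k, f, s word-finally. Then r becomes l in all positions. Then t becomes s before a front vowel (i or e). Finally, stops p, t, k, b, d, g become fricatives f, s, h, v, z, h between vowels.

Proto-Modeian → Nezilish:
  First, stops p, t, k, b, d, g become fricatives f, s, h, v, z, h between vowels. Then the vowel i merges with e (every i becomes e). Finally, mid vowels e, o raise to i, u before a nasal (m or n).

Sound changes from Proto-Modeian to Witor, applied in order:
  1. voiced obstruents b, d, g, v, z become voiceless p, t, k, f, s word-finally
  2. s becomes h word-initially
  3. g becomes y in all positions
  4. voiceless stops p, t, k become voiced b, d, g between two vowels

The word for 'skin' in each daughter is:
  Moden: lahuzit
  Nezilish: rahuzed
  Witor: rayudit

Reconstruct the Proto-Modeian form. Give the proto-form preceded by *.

Position 1: Moden has l, Nezilish has r, Witor has r. Nezilish preserves r here (none of its changes turn any other segment into r), so the proto-segment is *r.
Position 6: Moden has i, Nezilish has e, Witor has i. Moden preserves i here (none of its changes turn any other segment into i), so the proto-segment is *i.
This points to *ragudid. Verify forward in each daughter:
Moden: start from *ragudid.
  rule 1 (final devoicing): ragudid → ragudit
  rule 2 (unconditioned shift): ragudit → lagudit
  rule 3: no change — lagudit
  rule 4 (intervocalic lenition): lagudit → lahuzit
  ⇒ Moden lahuzit
Nezilish: *ragudid
  ragudid → rahuzid   [intervocalic lenition]
  rahuzid → rahuzed   [vowel merger]
  rahuzed (rule 3 does not apply)
  giving Nezilish rahuzed.
Witor: start from *ragudid.
  rule 1 (final devoicing): ragudid → ragudit
  rule 2: no change — ragudit
  rule 3 (unconditioned shift): ragudit → rayudit
  rule 4: no change — rayudit
  ⇒ Witor rayudit
*ragudid is the unique common source.

*ragudid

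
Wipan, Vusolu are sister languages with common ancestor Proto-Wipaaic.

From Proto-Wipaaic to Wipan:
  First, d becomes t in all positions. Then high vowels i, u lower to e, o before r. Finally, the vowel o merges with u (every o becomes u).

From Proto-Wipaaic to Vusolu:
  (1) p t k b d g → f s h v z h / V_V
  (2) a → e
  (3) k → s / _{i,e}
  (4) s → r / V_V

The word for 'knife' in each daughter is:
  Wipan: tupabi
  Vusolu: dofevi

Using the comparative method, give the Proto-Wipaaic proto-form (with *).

*dopabi

Position 3: Wipan has p, Vusolu has f. Wipan preserves p here (none of its changes turn any other segment into p), so the proto-segment is *p.
Position 5: Wipan has b, Vusolu has v. Wipan preserves b here (none of its changes turn any other segment into b), so the proto-segment is *b.
Position 1: Wipan has t, Vusolu has d. Vusolu preserves d here (none of its changes turn any other segment into d), so the proto-segment is *d.
Continuing position by position gives *dopabi; check it forward:
Wipan: *dopabi
  dopabi → topabi   [unconditioned shift]
  topabi (rule 2 does not apply)
  topabi → tupabi   [vowel merger]
  giving Wipan tupabi.
Vusolu: start from *dopabi.
  rule 1 (intervocalic lenition): dopabi → dofavi
  rule 2 (vowel merger): dofavi → dofevi
  rule 3: no change — dofevi
  rule 4: no change — dofevi
  ⇒ Vusolu dofevi
*dopabi is the unique common source.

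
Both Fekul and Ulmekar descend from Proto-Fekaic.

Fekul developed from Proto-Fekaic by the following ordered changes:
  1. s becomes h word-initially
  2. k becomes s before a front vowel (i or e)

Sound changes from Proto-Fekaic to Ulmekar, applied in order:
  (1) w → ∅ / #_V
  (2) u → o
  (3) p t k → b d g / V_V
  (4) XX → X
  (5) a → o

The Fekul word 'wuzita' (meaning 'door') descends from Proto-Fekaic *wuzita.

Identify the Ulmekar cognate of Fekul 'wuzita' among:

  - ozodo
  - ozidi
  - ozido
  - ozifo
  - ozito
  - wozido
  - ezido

ozido

Ulmekar: *wuzita > uzita > ozita > ozida > ozido  (by glide loss, vowel merger, intervocalic voicing, vowel merger)
Only 'ozido' matches the regular Ulmekar development of *wuzita.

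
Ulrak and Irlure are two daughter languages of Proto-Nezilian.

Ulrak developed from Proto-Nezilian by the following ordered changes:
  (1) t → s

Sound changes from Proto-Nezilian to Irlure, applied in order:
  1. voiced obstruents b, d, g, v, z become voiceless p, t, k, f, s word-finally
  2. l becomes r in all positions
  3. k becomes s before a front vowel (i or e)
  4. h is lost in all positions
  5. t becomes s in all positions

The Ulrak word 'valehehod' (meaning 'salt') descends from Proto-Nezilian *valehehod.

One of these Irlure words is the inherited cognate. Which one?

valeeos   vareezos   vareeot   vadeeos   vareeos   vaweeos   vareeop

vareeos

Irlure: *valehehod
  valehehod → valehehot   [final devoicing]
  valehehot → varehehot   [unconditioned shift]
  varehehot (rule 3 does not apply)
  varehehot → vareeot   [h-loss]
  vareeot → vareeos   [unconditioned shift]
  giving Irlure vareeos.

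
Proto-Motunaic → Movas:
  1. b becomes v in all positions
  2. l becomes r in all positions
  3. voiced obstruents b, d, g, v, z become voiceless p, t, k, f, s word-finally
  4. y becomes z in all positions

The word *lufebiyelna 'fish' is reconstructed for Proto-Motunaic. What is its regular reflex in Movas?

rufevizerna

Movas: *lufebiyelna > lufeviyelna > rufeviyerna > rufevizerna  (by unconditioned shift, unconditioned shift, unconditioned shift)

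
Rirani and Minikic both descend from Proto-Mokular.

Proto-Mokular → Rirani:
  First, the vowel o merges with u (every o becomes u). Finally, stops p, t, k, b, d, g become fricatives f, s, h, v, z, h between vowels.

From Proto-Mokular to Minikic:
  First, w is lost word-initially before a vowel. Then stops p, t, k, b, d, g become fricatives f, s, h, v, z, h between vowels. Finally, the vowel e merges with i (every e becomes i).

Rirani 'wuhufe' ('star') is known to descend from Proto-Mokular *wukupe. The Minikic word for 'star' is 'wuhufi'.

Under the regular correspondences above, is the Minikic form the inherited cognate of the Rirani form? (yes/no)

no

Derive the expected Minikic reflex of *wukupe:
Minikic: start from *wukupe.
  rule 1 (glide loss): wukupe → ukupe
  rule 2 (intervocalic lenition): ukupe → uhufe
  rule 3 (vowel merger): uhufe → uhufi
  ⇒ Minikic uhufi
The regular Minikic reflex would be 'uhufi', but the attested form is 'wuhufi'. The correspondence is irregular, so they are not cognates (the Minikic form has a different source).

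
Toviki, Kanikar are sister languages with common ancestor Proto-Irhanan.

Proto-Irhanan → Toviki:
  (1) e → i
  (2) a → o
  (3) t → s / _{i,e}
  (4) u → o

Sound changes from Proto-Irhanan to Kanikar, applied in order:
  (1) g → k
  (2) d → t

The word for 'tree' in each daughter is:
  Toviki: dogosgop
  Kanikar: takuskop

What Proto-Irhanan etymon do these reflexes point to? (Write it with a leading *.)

Position 2: Toviki has o, Kanikar has a. Kanikar preserves a here (none of its changes turn any other segment into a), so the proto-segment is *a.
Position 4: Toviki has o, Kanikar has u. Kanikar preserves u here (none of its changes turn any other segment into u), so the proto-segment is *u.
Position 6: Toviki has g, Kanikar has k. Toviki preserves g here (none of its changes turn any other segment into g), so the proto-segment is *g.
This points to *dagusgop. Verify forward in each daughter:
Toviki: start from *dagusgop.
  rule 1: no change — dagusgop
  rule 2 (vowel merger): dagusgop → dogusgop
  rule 3: no change — dogusgop
  rule 4 (vowel merger): dogusgop → dogosgop
  ⇒ Toviki dogosgop
Kanikar: *dagusgop
  dagusgop → dakuskop   [unconditioned shift]
  dakuskop → takuskop   [unconditioned shift]
  giving Kanikar takuskop.
Only *dagusgop yields all of Toviki dogosgop, Kanikar takuskop.

*dagusgop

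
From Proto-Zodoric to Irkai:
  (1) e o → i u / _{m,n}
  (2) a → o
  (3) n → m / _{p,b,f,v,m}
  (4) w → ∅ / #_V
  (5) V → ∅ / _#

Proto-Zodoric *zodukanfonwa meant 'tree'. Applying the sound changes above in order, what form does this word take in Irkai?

zodukomfunw

Irkai: *zodukanfonwa
  zodukanfonwa → zodukanfunwa   [pre-nasal raising]
  zodukanfunwa → zodukonfunwo   [vowel merger]
  zodukonfunwo → zodukomfunwo   [nasal place assimilation]
  zodukomfunwo (rule 4 does not apply)
  zodukomfunwo → zodukomfunw   [apocope]
  giving Irkai zodukomfunw.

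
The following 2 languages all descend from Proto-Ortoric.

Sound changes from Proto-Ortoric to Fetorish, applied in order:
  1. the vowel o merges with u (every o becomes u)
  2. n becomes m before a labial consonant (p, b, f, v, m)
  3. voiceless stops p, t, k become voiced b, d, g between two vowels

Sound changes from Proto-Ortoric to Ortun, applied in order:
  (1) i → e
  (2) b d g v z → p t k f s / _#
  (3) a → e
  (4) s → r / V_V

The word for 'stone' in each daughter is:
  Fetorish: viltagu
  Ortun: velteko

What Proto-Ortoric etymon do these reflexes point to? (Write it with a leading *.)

*viltako

Position 7: Fetorish has u, Ortun has o. Ortun preserves o here (none of its changes turn any other segment into o), so the proto-segment is *o.
Position 2: Fetorish has i, Ortun has e. Fetorish preserves i here (none of its changes turn any other segment into i), so the proto-segment is *i.
Position 5: Fetorish has a, Ortun has e. Fetorish preserves a here (none of its changes turn any other segment into a), so the proto-segment is *a.
This points to *viltako. Verify forward in each daughter:
Fetorish: *viltako > viltaku > viltagu  (by vowel merger, intervocalic voicing)
Ortun: *viltako
  viltako → veltako   [vowel merger]
  veltako (rule 2 does not apply)
  veltako → velteko   [vowel merger]
  velteko (rule 4 does not apply)
  giving Ortun velteko.
*viltako is the unique common source.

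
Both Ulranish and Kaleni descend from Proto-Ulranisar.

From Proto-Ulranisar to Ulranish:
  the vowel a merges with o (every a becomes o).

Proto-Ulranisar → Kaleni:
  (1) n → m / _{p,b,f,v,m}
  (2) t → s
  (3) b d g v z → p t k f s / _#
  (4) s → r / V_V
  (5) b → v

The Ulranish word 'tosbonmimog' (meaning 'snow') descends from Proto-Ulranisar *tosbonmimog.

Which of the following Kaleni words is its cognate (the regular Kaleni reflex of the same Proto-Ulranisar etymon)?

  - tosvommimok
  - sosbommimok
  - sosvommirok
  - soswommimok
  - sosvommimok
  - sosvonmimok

sosvommimok

Kaleni: start from *tosbonmimog.
  rule 1 (nasal place assimilation): tosbonmimog → tosbommimog
  rule 2 (unconditioned shift): tosbommimog → sosbommimog
  rule 3 (final devoicing): sosbommimog → sosbommimok
  rule 4: no change — sosbommimok
  rule 5 (unconditioned shift): sosbommimok → sosvommimok
  ⇒ Kaleni sosvommimok
The other candidates each miss or misapply at least one Kaleni change.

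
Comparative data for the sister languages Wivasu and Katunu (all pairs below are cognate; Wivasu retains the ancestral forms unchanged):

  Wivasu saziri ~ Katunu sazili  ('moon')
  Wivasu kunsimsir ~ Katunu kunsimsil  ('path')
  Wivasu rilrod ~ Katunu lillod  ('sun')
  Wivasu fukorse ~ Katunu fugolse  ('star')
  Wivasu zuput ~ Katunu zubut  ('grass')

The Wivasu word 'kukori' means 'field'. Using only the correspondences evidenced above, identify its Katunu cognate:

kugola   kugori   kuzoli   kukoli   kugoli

kugoli

fukorse ~ fugolse — Wivasu k corresponds to Katunu g between vowels (before a back vowel).
saziri ~ sazili — Wivasu r corresponds to Katunu l between vowels (before a front vowel).
Applying these to Wivasu 'kukori':
  kukori → kugori   (k→g between vowels (before a back vowel))
  kugori → kugoli   (r→l between vowels (before a front vowel))
So the Katunu cognate is 'kugoli'.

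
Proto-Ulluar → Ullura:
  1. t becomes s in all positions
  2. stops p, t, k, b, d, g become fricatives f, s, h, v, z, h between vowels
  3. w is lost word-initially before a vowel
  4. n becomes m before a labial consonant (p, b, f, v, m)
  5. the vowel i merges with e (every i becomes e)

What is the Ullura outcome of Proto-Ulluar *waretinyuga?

aresenyuha

Ullura: *waretinyuga > waresinyuga > waresinyuha > aresinyuha > aresenyuha  (by unconditioned shift, intervocalic lenition, glide loss, vowel merger)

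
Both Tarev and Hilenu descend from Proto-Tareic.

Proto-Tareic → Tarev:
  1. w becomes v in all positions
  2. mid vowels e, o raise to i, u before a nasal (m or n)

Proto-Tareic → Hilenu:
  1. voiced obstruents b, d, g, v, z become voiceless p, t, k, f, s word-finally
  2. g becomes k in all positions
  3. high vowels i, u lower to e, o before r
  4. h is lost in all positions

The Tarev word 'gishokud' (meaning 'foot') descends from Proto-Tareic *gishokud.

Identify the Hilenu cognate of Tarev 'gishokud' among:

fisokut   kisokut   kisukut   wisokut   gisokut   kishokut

kisokut

Hilenu: start from *gishokud.
  rule 1 (final devoicing): gishokud → gishokut
  rule 2 (unconditioned shift): gishokut → kishokut
  rule 3: no change — kishokut
  rule 4 (h-loss): kishokut → kisokut
  ⇒ Hilenu kisokut
Among the options, 'kisokut' alone shows every Hilenu change applied in order.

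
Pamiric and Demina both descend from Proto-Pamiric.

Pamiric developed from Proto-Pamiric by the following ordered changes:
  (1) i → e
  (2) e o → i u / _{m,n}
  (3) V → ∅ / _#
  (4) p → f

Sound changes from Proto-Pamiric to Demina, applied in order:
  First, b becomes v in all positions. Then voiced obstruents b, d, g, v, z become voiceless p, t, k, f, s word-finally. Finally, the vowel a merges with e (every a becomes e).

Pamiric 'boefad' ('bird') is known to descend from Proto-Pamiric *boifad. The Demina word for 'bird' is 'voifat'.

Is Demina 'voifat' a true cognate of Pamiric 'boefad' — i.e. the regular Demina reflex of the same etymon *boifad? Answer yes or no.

no

Derive the expected Demina reflex of *boifad:
Demina: *boifad > voifad > voifat > voifet  (by unconditioned shift, final devoicing, vowel merger)
The regular Demina reflex would be 'voifet', but the attested form is 'voifat'. The correspondence is irregular, so they are not cognates (the Demina form has a different source).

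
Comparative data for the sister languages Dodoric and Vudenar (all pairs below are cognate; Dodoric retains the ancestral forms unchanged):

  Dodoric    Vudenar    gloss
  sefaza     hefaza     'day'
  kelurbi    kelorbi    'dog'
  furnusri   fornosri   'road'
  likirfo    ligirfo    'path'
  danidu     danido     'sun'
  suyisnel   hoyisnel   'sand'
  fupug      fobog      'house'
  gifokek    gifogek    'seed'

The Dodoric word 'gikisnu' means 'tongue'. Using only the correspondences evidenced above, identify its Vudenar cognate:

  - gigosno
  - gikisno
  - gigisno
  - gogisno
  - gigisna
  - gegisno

gigisno

likirfo ~ ligirfo — Dodoric k corresponds to Vudenar g between vowels (before a front vowel).
danidu ~ danido — Dodoric u corresponds to Vudenar o word-finally.
Applying these to Dodoric 'gikisnu':
  gikisnu → gigisnu   (k→g between vowels (before a front vowel))
  gigisnu → gigisno   (u→o word-finally)
So the Vudenar cognate is 'gigisno'.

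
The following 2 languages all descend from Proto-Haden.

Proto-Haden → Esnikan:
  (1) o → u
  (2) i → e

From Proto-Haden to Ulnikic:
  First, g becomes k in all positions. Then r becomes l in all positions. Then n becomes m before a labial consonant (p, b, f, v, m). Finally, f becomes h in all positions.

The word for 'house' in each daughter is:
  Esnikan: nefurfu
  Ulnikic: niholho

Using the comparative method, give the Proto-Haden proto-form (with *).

Position 5: Esnikan has r, Ulnikic has l. Esnikan preserves r here (none of its changes turn any other segment into r), so the proto-segment is *r.
Position 6: Esnikan has f, Ulnikic has h. Esnikan preserves f here (none of its changes turn any other segment into f), so the proto-segment is *f.
Position 3: Esnikan has f, Ulnikic has h. Esnikan preserves f here (none of its changes turn any other segment into f), so the proto-segment is *f.
Continuing position by position gives *niforfo; check it forward:
Esnikan: start from *niforfo.
  rule 1 (vowel merger): niforfo → nifurfu
  rule 2 (vowel merger): nifurfu → nefurfu
  ⇒ Esnikan nefurfu
Ulnikic: *niforfo
  niforfo (rule 1 does not apply)
  niforfo → nifolfo   [unconditioned shift]
  nifolfo (rule 3 does not apply)
  nifolfo → niholho   [unconditioned shift]
  giving Ulnikic niholho.
*niforfo is the unique common source.

*niforfo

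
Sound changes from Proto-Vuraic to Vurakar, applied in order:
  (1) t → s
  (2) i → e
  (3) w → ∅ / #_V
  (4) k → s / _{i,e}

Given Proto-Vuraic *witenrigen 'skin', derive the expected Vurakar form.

Vurakar: *witenrigen
  witenrigen → wisenrigen   [unconditioned shift]
  wisenrigen → wesenregen   [vowel merger]
  wesenregen → esenregen   [glide loss]
  esenregen (rule 4 does not apply)
  giving Vurakar esenregen.

esenregen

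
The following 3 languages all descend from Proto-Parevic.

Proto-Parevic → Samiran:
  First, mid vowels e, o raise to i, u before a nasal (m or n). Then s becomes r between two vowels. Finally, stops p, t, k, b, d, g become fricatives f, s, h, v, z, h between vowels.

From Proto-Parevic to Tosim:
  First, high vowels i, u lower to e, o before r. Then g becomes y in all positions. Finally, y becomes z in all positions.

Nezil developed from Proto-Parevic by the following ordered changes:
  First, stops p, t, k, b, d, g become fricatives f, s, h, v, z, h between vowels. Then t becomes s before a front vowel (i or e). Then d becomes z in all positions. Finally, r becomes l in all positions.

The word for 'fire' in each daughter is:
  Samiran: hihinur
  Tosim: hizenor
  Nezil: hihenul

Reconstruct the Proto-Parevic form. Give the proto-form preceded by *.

Position 3: Samiran has h, Tosim has z, Nezil has h. Taking the neighbouring segments as reconstructed: Samiran h could go back to *k or *g or *h; Tosim z could go back to *g or *z or *y; Nezil h could go back to *k or *g or *h — the one source consistent with every daughter is *g.
Position 6: Samiran has u, Tosim has o, Nezil has u. Nezil preserves u here (none of its changes turn any other segment into u), so the proto-segment is *u.
Continuing position by position gives *higenur; check it forward:
Samiran: *higenur > higinur > hihinur  (by pre-nasal raising, intervocalic lenition)
Tosim: *higenur > higenor > hiyenor > hizenor  (by pre-rhotic lowering, unconditioned shift, unconditioned shift)
Nezil: start from *higenur.
  rule 1 (intervocalic lenition): higenur → hihenur
  rule 2: no change — hihenur
  rule 3: no change — hihenur
  rule 4 (unconditioned shift): hihenur → hihenul
  ⇒ Nezil hihenul
Only *higenur yields all of Samiran hihinur, Tosim hizenor, Nezil hihenul.

*higenur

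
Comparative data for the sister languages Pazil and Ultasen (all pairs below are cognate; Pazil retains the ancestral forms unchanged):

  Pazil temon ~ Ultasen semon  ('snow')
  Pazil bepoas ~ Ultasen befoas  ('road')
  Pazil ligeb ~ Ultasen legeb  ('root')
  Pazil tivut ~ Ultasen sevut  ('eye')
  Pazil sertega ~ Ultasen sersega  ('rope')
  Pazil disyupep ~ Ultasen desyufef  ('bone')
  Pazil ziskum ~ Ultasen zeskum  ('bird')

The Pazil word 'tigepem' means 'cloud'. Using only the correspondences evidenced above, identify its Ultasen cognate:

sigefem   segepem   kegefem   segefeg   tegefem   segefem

segefem

tivut ~ sevut — Pazil t corresponds to Ultasen s word-initially before a front vowel.
ligeb ~ legeb, disyupep ~ desyufef — Pazil i corresponds to Ultasen e after a consonant, before a consonant other than r, m, n, p, b, f, v.
disyupep ~ desyufef — Pazil p corresponds to Ultasen f between vowels (before a front vowel).
Applying these to Pazil 'tigepem':
  tigepem → sigepem   (t→s word-initially before a front vowel)
  sigepem → segepem   (i→e after a consonant, before a consonant other than r, m, n, p, b, f, v)
  segepem → segefem   (p→f between vowels (before a front vowel))
So the Ultasen cognate is 'segefem'.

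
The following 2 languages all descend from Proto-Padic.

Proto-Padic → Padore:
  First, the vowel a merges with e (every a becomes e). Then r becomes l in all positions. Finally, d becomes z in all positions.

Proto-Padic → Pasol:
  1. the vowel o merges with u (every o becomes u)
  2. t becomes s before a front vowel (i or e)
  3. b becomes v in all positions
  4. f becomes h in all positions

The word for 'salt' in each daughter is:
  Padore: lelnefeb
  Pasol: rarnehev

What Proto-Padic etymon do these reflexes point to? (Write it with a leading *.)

Position 2: Padore has e, Pasol has a. Pasol preserves a here (none of its changes turn any other segment into a), so the proto-segment is *a.
Position 1: Padore has l, Pasol has r. Pasol preserves r here (none of its changes turn any other segment into r), so the proto-segment is *r.
Position 8: Padore has b, Pasol has v. Padore preserves b here (none of its changes turn any other segment into b), so the proto-segment is *b.
Continuing position by position gives *rarnefeb; check it forward:
Padore: *rarnefeb
  rarnefeb → rernefeb   [vowel merger]
  rernefeb → lelnefeb   [unconditioned shift]
  lelnefeb (rule 3 does not apply)
  giving Padore lelnefeb.
Pasol: *rarnefeb > rarnefev > rarnehev  (by unconditioned shift, unconditioned shift)
Only *rarnefeb yields all of Padore lelnefeb, Pasol rarnehev.

*rarnefeb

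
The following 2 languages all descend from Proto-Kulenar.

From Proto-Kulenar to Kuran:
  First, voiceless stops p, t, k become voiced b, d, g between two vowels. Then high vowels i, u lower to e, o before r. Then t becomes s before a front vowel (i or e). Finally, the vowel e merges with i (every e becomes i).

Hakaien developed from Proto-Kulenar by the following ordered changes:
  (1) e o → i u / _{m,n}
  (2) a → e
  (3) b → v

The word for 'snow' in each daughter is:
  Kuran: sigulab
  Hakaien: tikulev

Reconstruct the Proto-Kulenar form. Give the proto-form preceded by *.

*tikulab

Position 3: Kuran has g, Hakaien has k. Hakaien preserves k here (none of its changes turn any other segment into k), so the proto-segment is *k.
Position 1: Kuran has s, Hakaien has t. Hakaien preserves t here (none of its changes turn any other segment into t), so the proto-segment is *t.
Position 7: Kuran has b, Hakaien has v. Taking the neighbouring segments as reconstructed: Kuran b can only go back to *b; Hakaien v could go back to *b or *v — the one source consistent with every daughter is *b.
Continuing position by position gives *tikulab; check it forward:
Kuran: *tikulab > tigulab > sigulab  (by intervocalic voicing, palatalisation)
Hakaien: *tikulab > tikuleb > tikulev  (by vowel merger, unconditioned shift)
Only *tikulab yields all of Kuran sigulab, Hakaien tikulev.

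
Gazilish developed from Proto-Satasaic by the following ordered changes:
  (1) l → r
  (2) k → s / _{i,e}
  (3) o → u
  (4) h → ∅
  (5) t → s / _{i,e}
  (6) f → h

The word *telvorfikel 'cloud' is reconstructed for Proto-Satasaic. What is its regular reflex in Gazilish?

Gazilish: *telvorfikel > tervorfiker > tervorfiser > tervurfiser > servurfiser > servurhiser  (by unconditioned shift, palatalisation, vowel merger, palatalisation, unconditioned shift)

servurhiser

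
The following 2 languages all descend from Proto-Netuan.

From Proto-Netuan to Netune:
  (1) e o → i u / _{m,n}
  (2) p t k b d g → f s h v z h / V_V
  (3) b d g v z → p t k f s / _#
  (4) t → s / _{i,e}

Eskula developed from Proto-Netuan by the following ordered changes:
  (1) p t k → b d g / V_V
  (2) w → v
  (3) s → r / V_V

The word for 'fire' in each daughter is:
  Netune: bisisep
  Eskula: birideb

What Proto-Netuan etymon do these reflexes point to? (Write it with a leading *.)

Position 3: Netune has s, Eskula has r. Taking the neighbouring segments as reconstructed: Netune s could go back to *t or *s; Eskula r could go back to *s or *r — the one source consistent with every daughter is *s.
Position 5: Netune has s, Eskula has d. Taking the neighbouring segments as reconstructed: Netune s could go back to *t or *s; Eskula d could go back to *t or *d — the one source consistent with every daughter is *t.
Position 7: Netune has p, Eskula has b. Taking the neighbouring segments as reconstructed: Netune p could go back to *p or *b; Eskula b can only go back to *b — the one source consistent with every daughter is *b.
Continuing position by position gives *bisiteb; check it forward:
Netune: *bisiteb > bisiseb > bisisep  (by intervocalic lenition, final devoicing)
Eskula: *bisiteb
  bisiteb → bisideb   [intervocalic voicing]
  bisideb (rule 2 does not apply)
  bisideb → birideb   [rhotacism]
  giving Eskula birideb.
Only *bisiteb yields all of Netune bisisep, Eskula birideb.

*bisiteb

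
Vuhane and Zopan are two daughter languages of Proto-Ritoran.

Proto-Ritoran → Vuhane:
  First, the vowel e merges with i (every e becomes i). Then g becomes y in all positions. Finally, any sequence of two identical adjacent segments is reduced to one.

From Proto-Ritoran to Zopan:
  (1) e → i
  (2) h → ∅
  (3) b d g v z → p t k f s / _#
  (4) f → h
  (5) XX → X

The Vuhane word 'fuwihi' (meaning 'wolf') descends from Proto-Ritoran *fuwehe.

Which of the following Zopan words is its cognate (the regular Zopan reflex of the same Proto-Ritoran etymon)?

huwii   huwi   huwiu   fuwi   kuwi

huwi

Zopan: *fuwehe
  fuwehe → fuwihi   [vowel merger]
  fuwihi → fuwii   [h-loss]
  fuwii (rule 3 does not apply)
  fuwii → huwii   [unconditioned shift]
  huwii → huwi   [degemination]
  giving Zopan huwi.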